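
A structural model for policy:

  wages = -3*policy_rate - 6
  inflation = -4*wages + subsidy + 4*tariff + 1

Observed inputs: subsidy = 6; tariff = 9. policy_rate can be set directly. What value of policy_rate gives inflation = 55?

policy_rate = -1

Substituting into the inflation equation gives inflation = 12*policy_rate + 67.
Solve 12*policy_rate + 67 = 55: policy_rate = (55 - 67) / 12 = -1.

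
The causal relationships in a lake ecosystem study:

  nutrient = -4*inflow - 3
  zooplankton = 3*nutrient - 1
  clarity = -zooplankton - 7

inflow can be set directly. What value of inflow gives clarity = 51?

inflow = 4

Substituting into the zooplankton equation gives zooplankton = -12*inflow - 10.
So clarity = 12*inflow + 3.
Solve 12*inflow + 3 = 51: inflow = (51 - 3) / 12 = 4.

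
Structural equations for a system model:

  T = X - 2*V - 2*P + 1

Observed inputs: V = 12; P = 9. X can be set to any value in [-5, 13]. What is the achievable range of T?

-46 to -28

Substituting into the T equation gives T = X - 41.
Linear in X, so extremes are at the endpoints: X = -5 gives T = -46; X = 13 gives T = -28.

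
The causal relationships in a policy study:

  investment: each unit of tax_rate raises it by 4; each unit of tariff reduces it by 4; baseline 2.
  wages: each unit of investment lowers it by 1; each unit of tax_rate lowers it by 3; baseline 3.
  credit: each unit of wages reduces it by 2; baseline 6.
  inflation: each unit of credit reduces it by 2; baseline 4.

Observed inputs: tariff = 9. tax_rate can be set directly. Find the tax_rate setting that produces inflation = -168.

Substituting into the investment equation gives investment = 4*tax_rate - 34.
Substituting into the wages equation gives wages = -7*tax_rate + 37.
Substituting into the credit equation gives credit = 14*tax_rate - 68.
Substituting into the inflation equation gives inflation = -28*tax_rate + 140.
Solve -28*tax_rate + 140 = -168: tax_rate = (-168 - 140) / -28 = 11.

tax_rate = 11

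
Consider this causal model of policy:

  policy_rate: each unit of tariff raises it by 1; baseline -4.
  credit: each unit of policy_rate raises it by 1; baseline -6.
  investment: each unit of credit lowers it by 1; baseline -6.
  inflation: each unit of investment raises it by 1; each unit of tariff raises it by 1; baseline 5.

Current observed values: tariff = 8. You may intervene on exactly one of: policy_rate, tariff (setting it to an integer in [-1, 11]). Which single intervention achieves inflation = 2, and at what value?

Intervening on policy_rate: with other inputs at their observed values, inflation = -policy_rate + 13. Solving for 2 gives policy_rate = 11, within [-1, 11].
Intervening on tariff: the paths from tariff to inflation cancel (net effect zero), leaving inflation = 9; 2 is unreachable this way.

set policy_rate = 11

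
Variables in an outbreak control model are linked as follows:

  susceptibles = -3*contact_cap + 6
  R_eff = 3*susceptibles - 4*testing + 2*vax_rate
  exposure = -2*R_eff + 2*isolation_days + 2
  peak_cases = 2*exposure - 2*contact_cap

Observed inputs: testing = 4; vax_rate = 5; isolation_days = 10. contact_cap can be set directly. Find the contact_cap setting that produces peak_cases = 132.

Substituting into the R_eff equation gives R_eff = -9*contact_cap + 12.
This gives exposure = 18*contact_cap - 2.
peak_cases becomes 34*contact_cap - 4.
Solve 34*contact_cap - 4 = 132: contact_cap = (132 + 4) / 34 = 4.

contact_cap = 4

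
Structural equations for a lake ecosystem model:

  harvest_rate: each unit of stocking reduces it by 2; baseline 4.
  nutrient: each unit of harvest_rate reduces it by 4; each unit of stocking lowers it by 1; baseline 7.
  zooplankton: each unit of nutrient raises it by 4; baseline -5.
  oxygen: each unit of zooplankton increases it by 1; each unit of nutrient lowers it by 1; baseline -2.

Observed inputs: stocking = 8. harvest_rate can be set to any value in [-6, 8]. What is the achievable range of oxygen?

Intervening on harvest_rate fixes its value directly, overriding its dependence on stocking.
Substituting into the nutrient equation gives nutrient = -4*harvest_rate - 1.
This gives zooplankton = -16*harvest_rate - 9.
Substituting into the oxygen equation gives oxygen = -12*harvest_rate - 10.
Linear in harvest_rate, so extremes are at the endpoints: harvest_rate = -6 gives oxygen = 62; harvest_rate = 8 gives oxygen = -106.

-106 to 62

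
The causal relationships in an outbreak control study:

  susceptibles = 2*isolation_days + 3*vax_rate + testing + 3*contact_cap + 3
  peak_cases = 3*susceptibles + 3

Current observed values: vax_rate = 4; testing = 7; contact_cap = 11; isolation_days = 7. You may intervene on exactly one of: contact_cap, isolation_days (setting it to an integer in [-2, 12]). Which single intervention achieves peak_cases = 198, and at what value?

set isolation_days = 5

Intervening on contact_cap: peak_cases = 9*contact_cap + 111. Reaching 198 requires contact_cap = 29/3, not an integer.
Intervening on isolation_days: with other inputs at their observed values, peak_cases = 6*isolation_days + 168. Solving for 198 gives isolation_days = 5, within [-2, 12].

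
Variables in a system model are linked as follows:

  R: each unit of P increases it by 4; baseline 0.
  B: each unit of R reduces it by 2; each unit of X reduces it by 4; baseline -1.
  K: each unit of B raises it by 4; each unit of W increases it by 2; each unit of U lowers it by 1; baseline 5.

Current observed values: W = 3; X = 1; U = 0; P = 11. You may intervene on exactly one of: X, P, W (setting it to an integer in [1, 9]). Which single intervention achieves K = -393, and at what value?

Intervening on X: with other inputs at their observed values, K = -16*X - 345. Solving for -393 gives X = 3, within [1, 9].
Intervening on P: K = -32*P - 9. Reaching -393 requires P = 12, outside [1, 9].
Intervening on W: K = 2*W - 367. Reaching -393 requires W = -13, outside [1, 9].

set X = 3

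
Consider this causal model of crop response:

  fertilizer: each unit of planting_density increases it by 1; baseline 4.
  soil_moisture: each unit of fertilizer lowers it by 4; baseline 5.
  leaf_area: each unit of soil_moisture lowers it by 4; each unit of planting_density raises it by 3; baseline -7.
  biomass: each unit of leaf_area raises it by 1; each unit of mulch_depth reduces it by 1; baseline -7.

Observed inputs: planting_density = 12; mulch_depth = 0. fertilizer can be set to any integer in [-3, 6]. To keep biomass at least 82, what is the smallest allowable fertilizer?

fertilizer = 5

Intervening on fertilizer fixes its value directly, overriding its dependence on planting_density.
Substituting into the leaf_area equation gives leaf_area = 16*fertilizer + 9.
So biomass = 16*fertilizer + 2.
Require 16*fertilizer + 2 ≥ 82, so fertilizer ≥ 5.
The smallest integer in [-3, 6] satisfying this is 5.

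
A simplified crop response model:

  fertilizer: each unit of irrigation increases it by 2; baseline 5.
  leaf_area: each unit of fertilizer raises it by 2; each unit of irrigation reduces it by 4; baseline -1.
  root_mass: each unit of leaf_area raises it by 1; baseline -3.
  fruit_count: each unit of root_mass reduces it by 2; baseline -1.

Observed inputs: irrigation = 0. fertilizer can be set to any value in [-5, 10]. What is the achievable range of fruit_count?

Intervening on fertilizer fixes its value directly, overriding its dependence on irrigation.
Substituting into the leaf_area equation gives leaf_area = 2*fertilizer - 1.
Substituting into the root_mass equation gives root_mass = 2*fertilizer - 4.
So fruit_count = -4*fertilizer + 7.
Linear in fertilizer, so extremes are at the endpoints: fertilizer = -5 gives fruit_count = 27; fertilizer = 10 gives fruit_count = -33.

-33 to 27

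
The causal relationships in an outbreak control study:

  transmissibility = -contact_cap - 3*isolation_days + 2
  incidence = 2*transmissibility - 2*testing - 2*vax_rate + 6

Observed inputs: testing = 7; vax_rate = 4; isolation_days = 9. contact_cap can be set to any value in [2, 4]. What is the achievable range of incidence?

Substituting into the transmissibility equation gives transmissibility = -contact_cap - 25.
Substituting into the incidence equation gives incidence = -2*contact_cap - 66.
Linear in contact_cap, so extremes are at the endpoints: contact_cap = 2 gives incidence = -70; contact_cap = 4 gives incidence = -74.

-74 to -70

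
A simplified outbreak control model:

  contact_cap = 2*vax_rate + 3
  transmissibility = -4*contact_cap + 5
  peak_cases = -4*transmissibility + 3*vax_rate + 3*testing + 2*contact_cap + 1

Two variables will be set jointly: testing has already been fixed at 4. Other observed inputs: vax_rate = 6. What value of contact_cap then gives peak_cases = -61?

With testing held at 4:
Intervening on contact_cap fixes its value directly, overriding its dependence on vax_rate.
Substituting into the peak_cases equation gives peak_cases = 18*contact_cap + 11.
Solve 18*contact_cap + 11 = -61: contact_cap = (-61 - 11) / 18 = -4.

contact_cap = -4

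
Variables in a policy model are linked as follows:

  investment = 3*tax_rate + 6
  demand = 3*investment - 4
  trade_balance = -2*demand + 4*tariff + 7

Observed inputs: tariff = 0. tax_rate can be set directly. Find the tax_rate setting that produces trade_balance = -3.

Substituting into the demand equation gives demand = 9*tax_rate + 14.
Substituting into the trade_balance equation gives trade_balance = -18*tax_rate - 21.
Solve -18*tax_rate - 21 = -3: tax_rate = (-3 + 21) / -18 = -1.

tax_rate = -1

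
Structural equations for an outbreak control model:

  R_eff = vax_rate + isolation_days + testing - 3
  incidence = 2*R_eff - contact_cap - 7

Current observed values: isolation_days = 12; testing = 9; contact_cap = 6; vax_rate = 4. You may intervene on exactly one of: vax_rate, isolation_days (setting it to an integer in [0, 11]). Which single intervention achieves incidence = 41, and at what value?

set vax_rate = 9

Intervening on vax_rate: with other inputs at their observed values, incidence = 2*vax_rate + 23. Solving for 41 gives vax_rate = 9, within [0, 11].
Intervening on isolation_days: incidence = 2*isolation_days + 7. Reaching 41 requires isolation_days = 17, outside [0, 11].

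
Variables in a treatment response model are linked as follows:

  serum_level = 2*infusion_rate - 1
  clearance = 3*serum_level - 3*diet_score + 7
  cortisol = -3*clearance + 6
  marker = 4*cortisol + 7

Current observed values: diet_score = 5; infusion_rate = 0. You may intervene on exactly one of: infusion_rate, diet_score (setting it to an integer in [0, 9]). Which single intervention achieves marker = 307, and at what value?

set diet_score = 9

Intervening on infusion_rate: marker = -72*infusion_rate + 163. Reaching 307 requires infusion_rate = -2, outside [0, 9].
Intervening on diet_score: with other inputs at their observed values, marker = 36*diet_score - 17. Solving for 307 gives diet_score = 9, within [0, 9].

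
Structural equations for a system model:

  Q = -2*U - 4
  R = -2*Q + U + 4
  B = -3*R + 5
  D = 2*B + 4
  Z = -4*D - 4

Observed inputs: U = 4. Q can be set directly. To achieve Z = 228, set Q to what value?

Q = -2

Intervening on Q fixes its value directly, overriding its dependence on U.
Substituting into the R equation gives R = -2*Q + 8.
Substituting into the B equation gives B = 6*Q - 19.
This gives D = 12*Q - 34.
This gives Z = -48*Q + 132.
Solve -48*Q + 132 = 228: Q = (228 - 132) / -48 = -2.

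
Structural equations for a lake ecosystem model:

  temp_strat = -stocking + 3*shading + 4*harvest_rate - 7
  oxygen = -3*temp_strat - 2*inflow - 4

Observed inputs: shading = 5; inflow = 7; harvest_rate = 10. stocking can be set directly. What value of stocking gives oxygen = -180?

Substituting into the temp_strat equation gives temp_strat = -stocking + 48.
Substituting into the oxygen equation gives oxygen = 3*stocking - 162.
Solve 3*stocking - 162 = -180: stocking = (-180 + 162) / 3 = -6.

stocking = -6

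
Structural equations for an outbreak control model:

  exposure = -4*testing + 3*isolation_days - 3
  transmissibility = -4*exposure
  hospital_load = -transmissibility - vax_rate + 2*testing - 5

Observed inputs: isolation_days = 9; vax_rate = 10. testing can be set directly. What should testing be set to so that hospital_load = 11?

testing = 5

Substituting into the exposure equation gives exposure = -4*testing + 24.
transmissibility becomes 16*testing - 96.
Substituting into the hospital_load equation gives hospital_load = -14*testing + 81.
Solve -14*testing + 81 = 11: testing = (11 - 81) / -14 = 5.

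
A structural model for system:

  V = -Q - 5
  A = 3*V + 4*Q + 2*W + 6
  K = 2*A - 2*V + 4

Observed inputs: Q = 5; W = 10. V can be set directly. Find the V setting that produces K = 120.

Intervening on V fixes its value directly, overriding its dependence on Q.
Substituting into the A equation gives A = 3*V + 46.
K becomes 4*V + 96.
Solve 4*V + 96 = 120: V = (120 - 96) / 4 = 6.

V = 6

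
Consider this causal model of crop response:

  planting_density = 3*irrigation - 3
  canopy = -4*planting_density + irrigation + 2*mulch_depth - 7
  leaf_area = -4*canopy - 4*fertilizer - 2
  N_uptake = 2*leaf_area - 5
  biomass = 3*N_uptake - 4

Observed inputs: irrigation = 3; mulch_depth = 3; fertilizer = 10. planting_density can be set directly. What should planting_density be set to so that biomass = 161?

planting_density = 5

Intervening on planting_density fixes its value directly, overriding its dependence on irrigation.
Substituting into the canopy equation gives canopy = -4*planting_density + 2.
Substituting into the leaf_area equation gives leaf_area = 16*planting_density - 50.
Substituting into the N_uptake equation gives N_uptake = 32*planting_density - 105.
Substituting into the biomass equation gives biomass = 96*planting_density - 319.
Solve 96*planting_density - 319 = 161: planting_density = (161 + 319) / 96 = 5.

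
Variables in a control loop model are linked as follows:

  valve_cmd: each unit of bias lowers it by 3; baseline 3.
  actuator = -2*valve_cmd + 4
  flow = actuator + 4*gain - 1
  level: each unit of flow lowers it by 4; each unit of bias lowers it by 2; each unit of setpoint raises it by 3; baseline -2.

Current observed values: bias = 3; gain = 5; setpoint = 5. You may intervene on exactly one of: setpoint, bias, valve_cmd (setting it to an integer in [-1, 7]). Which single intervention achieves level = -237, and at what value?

Intervening on setpoint: level = 3*setpoint - 148. Reaching -237 requires setpoint = -89/3, not an integer.
Intervening on bias: with other inputs at their observed values, level = -26*bias - 55. Solving for -237 gives bias = 7, within [-1, 7].
Intervening on valve_cmd: level = 8*valve_cmd - 85. Reaching -237 requires valve_cmd = -19, outside [-1, 7].

set bias = 7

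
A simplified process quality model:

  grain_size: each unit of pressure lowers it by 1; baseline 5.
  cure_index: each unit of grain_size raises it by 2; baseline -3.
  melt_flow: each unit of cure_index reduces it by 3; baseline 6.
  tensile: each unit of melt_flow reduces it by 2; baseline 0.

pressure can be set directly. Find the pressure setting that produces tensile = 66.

pressure = -3

Substituting into the cure_index equation gives cure_index = -2*pressure + 7.
Substituting into the melt_flow equation gives melt_flow = 6*pressure - 15.
This gives tensile = -12*pressure + 30.
Solve -12*pressure + 30 = 66: pressure = (66 - 30) / -12 = -3.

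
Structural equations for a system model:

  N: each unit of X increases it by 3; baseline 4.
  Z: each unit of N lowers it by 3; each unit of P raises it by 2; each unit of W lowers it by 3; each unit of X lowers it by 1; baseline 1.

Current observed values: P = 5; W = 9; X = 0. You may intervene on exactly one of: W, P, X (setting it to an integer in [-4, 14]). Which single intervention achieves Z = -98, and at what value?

set X = 7

Intervening on W: Z = -3*W - 1. Reaching -98 requires W = 97/3, not an integer.
Intervening on P: Z = 2*P - 38. Reaching -98 requires P = -30, outside [-4, 14].
Intervening on X: with other inputs at their observed values, Z = -10*X - 28. Solving for -98 gives X = 7, within [-4, 14].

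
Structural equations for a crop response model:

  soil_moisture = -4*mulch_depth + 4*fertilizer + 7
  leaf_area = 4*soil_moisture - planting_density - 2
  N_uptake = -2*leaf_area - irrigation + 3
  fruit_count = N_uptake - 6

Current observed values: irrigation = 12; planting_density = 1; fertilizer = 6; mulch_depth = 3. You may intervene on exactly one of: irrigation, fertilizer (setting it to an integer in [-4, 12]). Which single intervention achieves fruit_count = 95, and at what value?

set fertilizer = -2

Intervening on irrigation: fruit_count = -irrigation - 149. Reaching 95 requires irrigation = -244, outside [-4, 12].
Intervening on fertilizer: with other inputs at their observed values, fruit_count = -32*fertilizer + 31. Solving for 95 gives fertilizer = -2, within [-4, 12].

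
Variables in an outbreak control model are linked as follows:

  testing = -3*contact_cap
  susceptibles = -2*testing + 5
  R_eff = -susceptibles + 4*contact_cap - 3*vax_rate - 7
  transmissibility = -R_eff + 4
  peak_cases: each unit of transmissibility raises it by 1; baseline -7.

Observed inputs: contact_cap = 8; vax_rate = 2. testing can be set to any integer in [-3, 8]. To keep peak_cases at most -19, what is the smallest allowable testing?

Intervening on testing fixes its value directly, overriding its dependence on contact_cap.
Substituting into the R_eff equation gives R_eff = 2*testing + 14.
Substituting into the transmissibility equation gives transmissibility = -2*testing - 10.
Substituting into the peak_cases equation gives peak_cases = -2*testing - 17.
Require -2*testing - 17 ≤ -19, so testing ≥ 1.
The smallest integer in [-3, 8] satisfying this is 1.

testing = 1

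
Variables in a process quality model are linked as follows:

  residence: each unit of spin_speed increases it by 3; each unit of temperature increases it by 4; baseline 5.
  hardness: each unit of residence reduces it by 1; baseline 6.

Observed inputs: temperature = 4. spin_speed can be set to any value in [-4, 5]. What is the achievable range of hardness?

-30 to -3

Substituting into the residence equation gives residence = 3*spin_speed + 21.
This gives hardness = -3*spin_speed - 15.
Linear in spin_speed, so extremes are at the endpoints: spin_speed = -4 gives hardness = -3; spin_speed = 5 gives hardness = -30.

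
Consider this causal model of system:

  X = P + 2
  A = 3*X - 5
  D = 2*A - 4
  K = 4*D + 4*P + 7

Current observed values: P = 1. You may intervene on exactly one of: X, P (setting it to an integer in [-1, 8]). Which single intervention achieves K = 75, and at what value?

Intervening on X: with other inputs at their observed values, K = 24*X - 45. Solving for 75 gives X = 5, within [-1, 8].
Intervening on P: K = 28*P - 1. Reaching 75 requires P = 19/7, not an integer.

set X = 5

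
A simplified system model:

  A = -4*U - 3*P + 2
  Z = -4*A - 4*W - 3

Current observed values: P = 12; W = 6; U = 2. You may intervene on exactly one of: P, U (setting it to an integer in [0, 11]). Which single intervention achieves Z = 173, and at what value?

Intervening on P: Z = 12*P - 3. Reaching 173 requires P = 44/3, not an integer.
Intervening on U: with other inputs at their observed values, Z = 16*U + 109. Solving for 173 gives U = 4, within [0, 11].

set U = 4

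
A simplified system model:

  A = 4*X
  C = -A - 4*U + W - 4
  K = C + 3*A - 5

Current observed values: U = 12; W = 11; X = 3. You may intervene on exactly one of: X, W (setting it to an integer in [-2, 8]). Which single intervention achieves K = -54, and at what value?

Intervening on X: with other inputs at their observed values, K = 8*X - 46. Solving for -54 gives X = -1, within [-2, 8].
Intervening on W: K = W - 33. Reaching -54 requires W = -21, outside [-2, 8].

set X = -1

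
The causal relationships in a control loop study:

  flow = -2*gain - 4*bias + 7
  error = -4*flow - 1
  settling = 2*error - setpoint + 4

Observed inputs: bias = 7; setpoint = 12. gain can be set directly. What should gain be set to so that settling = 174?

gain = 1

Substituting into the flow equation gives flow = -2*gain - 21.
This gives error = 8*gain + 83.
Substituting into the settling equation gives settling = 16*gain + 158.
Solve 16*gain + 158 = 174: gain = (174 - 158) / 16 = 1.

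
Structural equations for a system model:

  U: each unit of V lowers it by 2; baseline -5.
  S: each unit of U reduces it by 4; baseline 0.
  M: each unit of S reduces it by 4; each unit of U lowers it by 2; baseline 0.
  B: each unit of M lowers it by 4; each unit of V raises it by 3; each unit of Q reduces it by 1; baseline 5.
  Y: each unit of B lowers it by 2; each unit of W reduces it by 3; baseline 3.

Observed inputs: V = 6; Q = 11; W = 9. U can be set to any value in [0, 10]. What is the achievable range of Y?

Intervening on U fixes its value directly, overriding its dependence on V.
Substituting into the M equation gives M = 14*U.
This gives B = -56*U + 12.
So Y = 112*U - 48.
Linear in U, so extremes are at the endpoints: U = 0 gives Y = -48; U = 10 gives Y = 1072.

-48 to 1072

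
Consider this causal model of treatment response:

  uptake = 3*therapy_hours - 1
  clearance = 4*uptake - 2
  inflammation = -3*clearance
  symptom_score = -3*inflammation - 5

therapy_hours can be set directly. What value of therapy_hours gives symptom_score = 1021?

therapy_hours = 10

Substituting into the clearance equation gives clearance = 12*therapy_hours - 6.
This gives inflammation = -36*therapy_hours + 18.
Substituting into the symptom_score equation gives symptom_score = 108*therapy_hours - 59.
Solve 108*therapy_hours - 59 = 1021: therapy_hours = (1021 + 59) / 108 = 10.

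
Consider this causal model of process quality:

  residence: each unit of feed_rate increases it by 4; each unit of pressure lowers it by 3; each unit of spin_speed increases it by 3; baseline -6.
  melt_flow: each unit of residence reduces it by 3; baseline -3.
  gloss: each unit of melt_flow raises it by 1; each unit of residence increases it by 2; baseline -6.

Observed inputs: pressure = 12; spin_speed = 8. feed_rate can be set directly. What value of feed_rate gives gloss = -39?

Substituting into the residence equation gives residence = 4*feed_rate - 18.
melt_flow becomes -12*feed_rate + 51.
gloss becomes -4*feed_rate + 9.
Solve -4*feed_rate + 9 = -39: feed_rate = (-39 - 9) / -4 = 12.

feed_rate = 12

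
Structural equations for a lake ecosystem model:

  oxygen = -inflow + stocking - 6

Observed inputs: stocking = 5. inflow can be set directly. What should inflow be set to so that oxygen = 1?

Substituting into the oxygen equation gives oxygen = -inflow - 1.
Solve -inflow - 1 = 1: inflow = (1 + 1) / -1 = -2.

inflow = -2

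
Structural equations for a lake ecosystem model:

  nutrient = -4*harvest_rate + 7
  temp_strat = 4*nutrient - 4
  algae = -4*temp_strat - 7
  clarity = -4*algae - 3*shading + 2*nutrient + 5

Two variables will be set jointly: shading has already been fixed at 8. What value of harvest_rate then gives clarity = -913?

harvest_rate = 5

With shading held at 8:
Substituting into the temp_strat equation gives temp_strat = -16*harvest_rate + 24.
Substituting into the algae equation gives algae = 64*harvest_rate - 103.
This gives clarity = -264*harvest_rate + 407.
Solve -264*harvest_rate + 407 = -913: harvest_rate = (-913 - 407) / -264 = 5.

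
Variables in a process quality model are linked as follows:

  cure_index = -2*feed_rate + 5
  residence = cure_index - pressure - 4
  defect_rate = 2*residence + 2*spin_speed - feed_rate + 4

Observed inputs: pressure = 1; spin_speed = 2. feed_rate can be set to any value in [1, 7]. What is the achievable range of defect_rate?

Substituting into the residence equation gives residence = -2*feed_rate.
This gives defect_rate = -5*feed_rate + 8.
Linear in feed_rate, so extremes are at the endpoints: feed_rate = 1 gives defect_rate = 3; feed_rate = 7 gives defect_rate = -27.

-27 to 3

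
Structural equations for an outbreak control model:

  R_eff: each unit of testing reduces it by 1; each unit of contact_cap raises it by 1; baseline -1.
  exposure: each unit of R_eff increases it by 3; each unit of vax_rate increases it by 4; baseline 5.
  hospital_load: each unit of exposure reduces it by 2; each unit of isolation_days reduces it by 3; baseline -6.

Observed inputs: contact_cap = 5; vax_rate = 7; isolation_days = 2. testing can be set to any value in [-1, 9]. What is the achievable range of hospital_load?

Substituting into the R_eff equation gives R_eff = -testing + 4.
Substituting into the exposure equation gives exposure = -3*testing + 45.
hospital_load becomes 6*testing - 102.
Linear in testing, so extremes are at the endpoints: testing = -1 gives hospital_load = -108; testing = 9 gives hospital_load = -48.

-108 to -48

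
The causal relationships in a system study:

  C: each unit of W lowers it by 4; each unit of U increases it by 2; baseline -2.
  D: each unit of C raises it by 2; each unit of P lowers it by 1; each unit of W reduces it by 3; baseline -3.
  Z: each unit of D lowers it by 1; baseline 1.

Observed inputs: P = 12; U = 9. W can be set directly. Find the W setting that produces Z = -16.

W = 0

Substituting into the C equation gives C = -4*W + 16.
Substituting into the D equation gives D = -11*W + 17.
Substituting into the Z equation gives Z = 11*W - 16.
Solve 11*W - 16 = -16: W = (-16 + 16) / 11 = 0.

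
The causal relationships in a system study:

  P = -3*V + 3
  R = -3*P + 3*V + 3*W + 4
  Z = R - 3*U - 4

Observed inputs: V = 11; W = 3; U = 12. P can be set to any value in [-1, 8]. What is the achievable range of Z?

-18 to 9

Intervening on P fixes its value directly, overriding its dependence on V.
Substituting into the R equation gives R = -3*P + 46.
Substituting into the Z equation gives Z = -3*P + 6.
Linear in P, so extremes are at the endpoints: P = -1 gives Z = 9; P = 8 gives Z = -18.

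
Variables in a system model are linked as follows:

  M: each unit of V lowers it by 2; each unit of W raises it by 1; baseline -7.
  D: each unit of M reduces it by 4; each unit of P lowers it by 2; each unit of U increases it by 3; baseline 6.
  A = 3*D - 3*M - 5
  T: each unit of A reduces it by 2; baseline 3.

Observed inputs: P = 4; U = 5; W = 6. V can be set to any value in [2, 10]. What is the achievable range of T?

Substituting into the M equation gives M = -2*V - 1.
Substituting into the D equation gives D = 8*V + 17.
A becomes 30*V + 49.
Substituting into the T equation gives T = -60*V - 95.
Linear in V, so extremes are at the endpoints: V = 2 gives T = -215; V = 10 gives T = -695.

-695 to -215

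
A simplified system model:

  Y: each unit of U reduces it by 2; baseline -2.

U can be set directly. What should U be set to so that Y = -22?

U = 10

Solve -2*U - 2 = -22: U = (-22 + 2) / -2 = 10.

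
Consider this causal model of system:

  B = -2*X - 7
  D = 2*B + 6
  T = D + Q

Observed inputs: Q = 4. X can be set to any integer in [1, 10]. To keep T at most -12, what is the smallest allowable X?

X = 2

Substituting into the D equation gives D = -4*X - 8.
Substituting into the T equation gives T = -4*X - 4.
Require -4*X - 4 ≤ -12, so X ≥ 2.
The smallest integer in [1, 10] satisfying this is 2.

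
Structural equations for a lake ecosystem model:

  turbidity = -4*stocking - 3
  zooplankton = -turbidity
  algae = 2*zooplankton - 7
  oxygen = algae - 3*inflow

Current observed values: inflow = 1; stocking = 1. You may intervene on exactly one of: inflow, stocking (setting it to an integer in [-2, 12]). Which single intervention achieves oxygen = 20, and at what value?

Intervening on inflow: oxygen = -3*inflow + 7. Reaching 20 requires inflow = -13/3, not an integer.
Intervening on stocking: with other inputs at their observed values, oxygen = 8*stocking - 4. Solving for 20 gives stocking = 3, within [-2, 12].

set stocking = 3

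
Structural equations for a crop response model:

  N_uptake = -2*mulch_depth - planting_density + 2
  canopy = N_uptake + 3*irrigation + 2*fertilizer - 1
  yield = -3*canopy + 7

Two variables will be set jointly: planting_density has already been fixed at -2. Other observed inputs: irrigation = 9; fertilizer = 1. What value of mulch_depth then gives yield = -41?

mulch_depth = 8

With planting_density held at -2:
Substituting into the N_uptake equation gives N_uptake = -2*mulch_depth + 4.
Substituting into the canopy equation gives canopy = -2*mulch_depth + 32.
So yield = 6*mulch_depth - 89.
Solve 6*mulch_depth - 89 = -41: mulch_depth = (-41 + 89) / 6 = 8.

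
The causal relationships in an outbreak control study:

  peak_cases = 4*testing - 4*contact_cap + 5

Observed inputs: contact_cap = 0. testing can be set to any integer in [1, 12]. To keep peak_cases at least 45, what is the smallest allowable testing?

testing = 10

Substituting into the peak_cases equation gives peak_cases = 4*testing + 5.
Require 4*testing + 5 ≥ 45, so testing ≥ 10.
The smallest integer in [1, 12] satisfying this is 10.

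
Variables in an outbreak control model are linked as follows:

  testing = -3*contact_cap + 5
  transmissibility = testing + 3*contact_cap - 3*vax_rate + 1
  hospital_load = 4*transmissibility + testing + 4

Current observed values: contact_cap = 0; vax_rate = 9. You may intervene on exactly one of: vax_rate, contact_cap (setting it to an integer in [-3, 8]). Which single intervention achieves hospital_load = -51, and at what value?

Intervening on vax_rate: with other inputs at their observed values, hospital_load = -12*vax_rate + 33. Solving for -51 gives vax_rate = 7, within [-3, 8].
Intervening on contact_cap: hospital_load = -3*contact_cap - 75. Reaching -51 requires contact_cap = -8, outside [-3, 8].

set vax_rate = 7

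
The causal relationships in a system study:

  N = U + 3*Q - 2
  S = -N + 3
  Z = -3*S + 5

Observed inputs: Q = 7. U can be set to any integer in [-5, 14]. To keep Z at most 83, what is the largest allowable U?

Substituting into the N equation gives N = U + 19.
Substituting into the S equation gives S = -U - 16.
Substituting into the Z equation gives Z = 3*U + 53.
Require 3*U + 53 ≤ 83, so U ≤ 10.
The largest integer in [-5, 14] satisfying this is 10.

U = 10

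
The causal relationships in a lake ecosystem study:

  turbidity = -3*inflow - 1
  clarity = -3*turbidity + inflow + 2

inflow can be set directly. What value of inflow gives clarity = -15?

inflow = -2

Substituting into the clarity equation gives clarity = 10*inflow + 5.
Solve 10*inflow + 5 = -15: inflow = (-15 - 5) / 10 = -2.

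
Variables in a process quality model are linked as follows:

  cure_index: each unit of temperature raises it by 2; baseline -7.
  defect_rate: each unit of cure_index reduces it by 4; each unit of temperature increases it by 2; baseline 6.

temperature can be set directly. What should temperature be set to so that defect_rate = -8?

temperature = 7

Substituting into the defect_rate equation gives defect_rate = -6*temperature + 34.
Solve -6*temperature + 34 = -8: temperature = (-8 - 34) / -6 = 7.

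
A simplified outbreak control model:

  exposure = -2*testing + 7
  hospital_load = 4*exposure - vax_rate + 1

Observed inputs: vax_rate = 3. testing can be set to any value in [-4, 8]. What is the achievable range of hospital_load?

-38 to 58

Substituting into the hospital_load equation gives hospital_load = -8*testing + 26.
Linear in testing, so extremes are at the endpoints: testing = -4 gives hospital_load = 58; testing = 8 gives hospital_load = -38.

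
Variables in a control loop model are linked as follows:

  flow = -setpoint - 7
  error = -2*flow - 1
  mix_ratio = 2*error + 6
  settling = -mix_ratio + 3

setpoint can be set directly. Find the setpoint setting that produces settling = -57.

Substituting into the error equation gives error = 2*setpoint + 13.
mix_ratio becomes 4*setpoint + 32.
So settling = -4*setpoint - 29.
Solve -4*setpoint - 29 = -57: setpoint = (-57 + 29) / -4 = 7.

setpoint = 7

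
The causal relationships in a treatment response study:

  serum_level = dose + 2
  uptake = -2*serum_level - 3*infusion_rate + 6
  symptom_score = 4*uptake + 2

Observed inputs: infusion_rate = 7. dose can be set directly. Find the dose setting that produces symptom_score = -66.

dose = -1

Substituting into the uptake equation gives uptake = -2*dose - 19.
Substituting into the symptom_score equation gives symptom_score = -8*dose - 74.
Solve -8*dose - 74 = -66: dose = (-66 + 74) / -8 = -1.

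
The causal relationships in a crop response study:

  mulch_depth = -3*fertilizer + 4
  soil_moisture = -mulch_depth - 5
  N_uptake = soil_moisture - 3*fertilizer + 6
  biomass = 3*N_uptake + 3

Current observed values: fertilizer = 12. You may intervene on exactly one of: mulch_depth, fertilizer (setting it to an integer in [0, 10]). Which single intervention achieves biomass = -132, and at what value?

set mulch_depth = 10

Intervening on mulch_depth: with other inputs at their observed values, biomass = -3*mulch_depth - 102. Solving for -132 gives mulch_depth = 10, within [0, 10].
Intervening on fertilizer: the paths from fertilizer to biomass cancel (net effect zero), leaving biomass = -6; -132 is unreachable this way.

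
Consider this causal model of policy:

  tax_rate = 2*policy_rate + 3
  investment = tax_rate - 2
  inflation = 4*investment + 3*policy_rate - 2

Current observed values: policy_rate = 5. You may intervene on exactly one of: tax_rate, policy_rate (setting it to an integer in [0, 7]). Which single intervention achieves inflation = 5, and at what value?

Intervening on tax_rate: with other inputs at their observed values, inflation = 4*tax_rate + 5. Solving for 5 gives tax_rate = 0, within [0, 7].
Intervening on policy_rate: inflation = 11*policy_rate + 2. Reaching 5 requires policy_rate = 3/11, not an integer.

set tax_rate = 0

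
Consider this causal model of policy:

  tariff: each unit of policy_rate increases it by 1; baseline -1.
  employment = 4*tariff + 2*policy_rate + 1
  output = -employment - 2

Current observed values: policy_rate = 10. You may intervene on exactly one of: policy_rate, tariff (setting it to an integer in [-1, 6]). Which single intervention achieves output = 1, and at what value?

Intervening on policy_rate: with other inputs at their observed values, output = -6*policy_rate + 1. Solving for 1 gives policy_rate = 0, within [-1, 6].
Intervening on tariff: output = -4*tariff - 23. Reaching 1 requires tariff = -6, outside [-1, 6].

set policy_rate = 0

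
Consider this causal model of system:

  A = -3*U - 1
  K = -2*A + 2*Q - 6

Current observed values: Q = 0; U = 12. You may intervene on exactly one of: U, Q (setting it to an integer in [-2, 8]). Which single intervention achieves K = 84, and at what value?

set Q = 8

Intervening on U: K = 6*U - 4. Reaching 84 requires U = 44/3, not an integer.
Intervening on Q: with other inputs at their observed values, K = 2*Q + 68. Solving for 84 gives Q = 8, within [-2, 8].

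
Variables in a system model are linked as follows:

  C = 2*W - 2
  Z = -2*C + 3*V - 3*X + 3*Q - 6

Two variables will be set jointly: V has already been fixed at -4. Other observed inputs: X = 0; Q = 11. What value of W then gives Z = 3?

With V held at -4:
Substituting into the Z equation gives Z = -4*W + 19.
Solve -4*W + 19 = 3: W = (3 - 19) / -4 = 4.

W = 4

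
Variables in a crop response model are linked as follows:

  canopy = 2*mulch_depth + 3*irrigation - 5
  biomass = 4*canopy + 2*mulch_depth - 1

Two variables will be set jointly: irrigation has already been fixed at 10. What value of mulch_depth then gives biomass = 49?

mulch_depth = -5

With irrigation held at 10:
Substituting into the canopy equation gives canopy = 2*mulch_depth + 25.
biomass becomes 10*mulch_depth + 99.
Solve 10*mulch_depth + 99 = 49: mulch_depth = (49 - 99) / 10 = -5.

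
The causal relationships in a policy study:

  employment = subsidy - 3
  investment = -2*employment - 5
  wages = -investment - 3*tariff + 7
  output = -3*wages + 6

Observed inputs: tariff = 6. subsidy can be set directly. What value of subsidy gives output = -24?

subsidy = 11

Substituting into the investment equation gives investment = -2*subsidy + 1.
wages becomes 2*subsidy - 12.
output becomes -6*subsidy + 42.
Solve -6*subsidy + 42 = -24: subsidy = (-24 - 42) / -6 = 11.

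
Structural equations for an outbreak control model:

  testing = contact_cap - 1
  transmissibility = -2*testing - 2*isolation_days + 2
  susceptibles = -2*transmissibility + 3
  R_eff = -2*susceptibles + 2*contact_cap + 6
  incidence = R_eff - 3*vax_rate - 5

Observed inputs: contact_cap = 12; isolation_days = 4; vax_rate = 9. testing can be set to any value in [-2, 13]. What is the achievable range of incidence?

-136 to -16

Intervening on testing fixes its value directly, overriding its dependence on contact_cap.
Substituting into the transmissibility equation gives transmissibility = -2*testing - 6.
So susceptibles = 4*testing + 15.
Substituting into the R_eff equation gives R_eff = -8*testing.
Substituting into the incidence equation gives incidence = -8*testing - 32.
Linear in testing, so extremes are at the endpoints: testing = -2 gives incidence = -16; testing = 13 gives incidence = -136.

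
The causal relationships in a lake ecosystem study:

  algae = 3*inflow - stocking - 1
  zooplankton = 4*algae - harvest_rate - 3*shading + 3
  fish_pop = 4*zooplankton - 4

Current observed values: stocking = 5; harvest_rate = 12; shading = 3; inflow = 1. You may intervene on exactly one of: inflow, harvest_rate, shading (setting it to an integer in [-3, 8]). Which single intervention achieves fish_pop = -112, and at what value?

Intervening on inflow: fish_pop = 48*inflow - 172. Reaching -112 requires inflow = 5/4, not an integer.
Intervening on harvest_rate: fish_pop = -4*harvest_rate - 76. Reaching -112 requires harvest_rate = 9, outside [-3, 8].
Intervening on shading: with other inputs at their observed values, fish_pop = -12*shading - 88. Solving for -112 gives shading = 2, within [-3, 8].

set shading = 2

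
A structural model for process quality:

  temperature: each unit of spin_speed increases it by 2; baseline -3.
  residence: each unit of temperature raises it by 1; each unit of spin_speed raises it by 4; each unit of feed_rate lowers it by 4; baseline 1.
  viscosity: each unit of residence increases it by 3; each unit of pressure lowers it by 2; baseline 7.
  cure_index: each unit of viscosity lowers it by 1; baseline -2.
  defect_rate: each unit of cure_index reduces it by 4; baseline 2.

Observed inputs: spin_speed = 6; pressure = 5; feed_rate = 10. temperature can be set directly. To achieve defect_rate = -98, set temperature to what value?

temperature = 7

Intervening on temperature fixes its value directly, overriding its dependence on spin_speed.
Substituting into the residence equation gives residence = temperature - 15.
Substituting into the viscosity equation gives viscosity = 3*temperature - 48.
Substituting into the cure_index equation gives cure_index = -3*temperature + 46.
So defect_rate = 12*temperature - 182.
Solve 12*temperature - 182 = -98: temperature = (-98 + 182) / 12 = 7.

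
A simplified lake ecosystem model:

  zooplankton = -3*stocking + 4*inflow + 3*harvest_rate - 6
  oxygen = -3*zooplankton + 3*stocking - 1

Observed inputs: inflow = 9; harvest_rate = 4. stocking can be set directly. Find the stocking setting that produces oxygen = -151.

Substituting into the zooplankton equation gives zooplankton = -3*stocking + 42.
So oxygen = 12*stocking - 127.
Solve 12*stocking - 127 = -151: stocking = (-151 + 127) / 12 = -2.

stocking = -2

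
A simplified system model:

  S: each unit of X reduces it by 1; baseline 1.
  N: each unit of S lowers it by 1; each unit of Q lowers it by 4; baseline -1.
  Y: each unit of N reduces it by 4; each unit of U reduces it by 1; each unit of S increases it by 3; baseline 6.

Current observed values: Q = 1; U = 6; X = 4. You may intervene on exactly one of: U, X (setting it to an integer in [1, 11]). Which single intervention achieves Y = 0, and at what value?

Intervening on U: with other inputs at their observed values, Y = -U + 5. Solving for 0 gives U = 5, within [1, 11].
Intervening on X: Y = -7*X + 27. Reaching 0 requires X = 27/7, not an integer.

set U = 5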